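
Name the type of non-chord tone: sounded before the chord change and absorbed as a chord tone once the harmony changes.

Anticipation.

Approach: ahead of the chord change (typically by step), so it is dissonant against the current harmony. Departure: none — the same pitch is restated or held and is a chord tone of the new harmony.
Dissonant first, consonant once the harmony catches up: the note simply arrives early — an anticipation. (The reverse timing, consonant first and dissonant after the change, would be a suspension or retardation.)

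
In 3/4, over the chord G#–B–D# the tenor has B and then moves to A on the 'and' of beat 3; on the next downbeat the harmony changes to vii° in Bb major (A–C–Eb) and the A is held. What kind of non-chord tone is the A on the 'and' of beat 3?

Anticipation.

The harmony at that moment is G# minor triad (G#, B, D#); A is not a chord tone.
It is approached by step down from B and then sustained as the same pitch into the next harmony.
Arriving early and becoming a chord tone when the harmony changes — an anticipation.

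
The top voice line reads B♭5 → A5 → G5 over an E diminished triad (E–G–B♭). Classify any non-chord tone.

A5 is a passing tone.

The harmony at that moment is E diminished triad (E, G, B♭); A5 is not a chord tone.
It is approached by step down from B♭5 and left by step down to G5.
Step in, step out in the same direction — a passing tone.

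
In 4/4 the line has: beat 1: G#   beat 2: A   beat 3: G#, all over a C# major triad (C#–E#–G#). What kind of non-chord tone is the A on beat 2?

The harmony at that moment is C# major triad (C#, E#, G#); A is not a chord tone.
It is approached by step up from G# and left by step down to G#.
Step away and step back to the same note — a neighbor tone (upper neighbor).

Upper neighbor tone.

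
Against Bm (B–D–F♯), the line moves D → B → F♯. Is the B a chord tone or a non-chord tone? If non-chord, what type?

Chord tone (the root of B minor triad).

B minor triad contains B, D, F♯; B is the root, so it is a chord tone.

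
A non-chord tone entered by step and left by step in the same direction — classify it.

Passing tone.

Approach: by step. Departure: by step, continuing in the same direction.
Stepwise on both sides with no change of direction means the note fills in the space between two different chord tones — a passing tone. (Had it turned back to its starting note it would be a neighbor tone instead.)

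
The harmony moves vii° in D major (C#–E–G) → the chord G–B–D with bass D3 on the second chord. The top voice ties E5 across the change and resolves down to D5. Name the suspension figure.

9–8 suspension.

At the second chord the bass is D3. The suspended E5 lies a ninth above the bass; after resolving down by step to D5, the interval above the bass becomes an octave.
Suspension figures are named by those two intervals: 9–8.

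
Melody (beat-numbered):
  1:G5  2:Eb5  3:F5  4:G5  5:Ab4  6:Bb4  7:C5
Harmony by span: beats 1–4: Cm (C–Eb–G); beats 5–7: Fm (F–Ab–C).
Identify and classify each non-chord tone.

F5 (beat 3) — passing tone; Bb4 (beat 6) — passing tone.

The harmony at that moment is C minor triad (C, Eb, G); F5 is not a chord tone.
It is approached by step up from Eb5 and left by step up to G5.
Step in, step out in the same direction — a passing tone.
The harmony at that moment is F minor triad (F, Ab, C); Bb4 is not a chord tone.
It is approached by step up from Ab4 and left by step up to C5.
Step in, step out in the same direction — a passing tone.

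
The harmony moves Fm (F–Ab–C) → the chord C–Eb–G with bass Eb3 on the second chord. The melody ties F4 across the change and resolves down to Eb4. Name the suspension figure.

9–8 suspension.

At the second chord the bass is Eb3. The suspended F4 lies a ninth above the bass; after resolving down by step to Eb4, the interval above the bass becomes an octave.
Suspension figures are named by those two intervals: 9–8.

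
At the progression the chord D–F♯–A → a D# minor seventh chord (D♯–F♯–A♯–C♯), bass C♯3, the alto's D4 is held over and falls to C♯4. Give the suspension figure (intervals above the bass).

9–8 suspension.

At the second chord the bass is C♯3. The suspended D4 lies a ninth above the bass; after resolving down by step to C♯4, the interval above the bass becomes an octave.
Suspension figures are named by those two intervals: 9–8.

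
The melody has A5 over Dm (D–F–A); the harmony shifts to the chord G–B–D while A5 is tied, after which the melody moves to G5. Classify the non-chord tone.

The harmony at that moment is G major triad (G, B, D); A5 is not a chord tone.
It is held over (the same pitch as the preceding A5) and left by step down to G5.
Held over from the previous chord and resolving down by step — a suspension.

A5 is a suspension.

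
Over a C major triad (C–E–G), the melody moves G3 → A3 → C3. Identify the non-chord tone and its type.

The harmony at that moment is C major triad (C, E, G); A3 is not a chord tone.
It is approached by step up from G3 and left by leap down to C3.
Step in, leap out — an escape tone.

A3 is an escape tone.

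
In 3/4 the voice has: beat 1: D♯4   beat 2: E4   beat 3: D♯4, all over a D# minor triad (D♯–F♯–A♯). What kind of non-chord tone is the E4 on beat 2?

Upper neighbor tone.

The harmony at that moment is D♯ minor triad (D♯, F♯, A♯); E4 is not a chord tone.
It is approached by step up from D♯4 and left by step down to D♯4.
Step away and step back to the same note — a neighbor tone (upper neighbor).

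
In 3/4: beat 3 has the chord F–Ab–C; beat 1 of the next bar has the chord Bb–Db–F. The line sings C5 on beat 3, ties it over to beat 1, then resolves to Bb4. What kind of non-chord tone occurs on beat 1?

The harmony at that moment is Bb minor triad (Bb, Db, F); C5 is not a chord tone.
It is held over (the same pitch as the preceding C5) and left by step down to Bb4.
Held over from the previous chord and resolving down by step — a suspension.

Suspension.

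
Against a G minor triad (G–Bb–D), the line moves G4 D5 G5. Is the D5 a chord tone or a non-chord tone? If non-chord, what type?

G minor triad contains G, Bb, D; D is the fifth, so it is a chord tone.

Chord tone (the fifth of G minor triad).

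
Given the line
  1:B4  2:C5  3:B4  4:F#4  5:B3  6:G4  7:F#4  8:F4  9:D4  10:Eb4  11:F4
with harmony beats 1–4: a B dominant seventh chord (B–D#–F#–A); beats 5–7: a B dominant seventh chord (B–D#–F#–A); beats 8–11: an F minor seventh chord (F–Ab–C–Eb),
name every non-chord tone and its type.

C5 (beat 2) — neighbor tone; G4 (beat 6) — appoggiatura; D4 (beat 9) — appoggiatura.

The harmony at that moment is B dominant seventh chord (B, D#, F#, A); C5 is not a chord tone.
It is approached by step up from B4 and left by step down to B4.
Step away and step back to the same note — a neighbor tone (upper neighbor).
The harmony at that moment is B dominant seventh chord (B, D#, F#, A); G4 is not a chord tone.
It is approached by leap up from B3 and left by step down to F#4.
Leap in, step out — an appoggiatura.
The harmony at that moment is F minor seventh chord (F, Ab, C, Eb); D4 is not a chord tone.
It is approached by leap down from F4 and left by step up to Eb4.
Leap in, step out — an appoggiatura.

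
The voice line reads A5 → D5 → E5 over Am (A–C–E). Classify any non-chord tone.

D5 is an appoggiatura.

The harmony at that moment is A minor triad (A, C, E); D5 is not a chord tone.
It is approached by leap down from A5 and left by step up to E5.
Leap in, step out — an appoggiatura.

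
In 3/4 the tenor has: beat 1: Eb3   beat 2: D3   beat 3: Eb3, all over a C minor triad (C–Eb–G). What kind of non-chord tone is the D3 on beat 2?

The harmony at that moment is C minor triad (C, Eb, G); D3 is not a chord tone.
It is approached by step down from Eb3 and left by step up to Eb3.
Step away and step back to the same note — a neighbor tone (lower neighbor).

Lower neighbor tone.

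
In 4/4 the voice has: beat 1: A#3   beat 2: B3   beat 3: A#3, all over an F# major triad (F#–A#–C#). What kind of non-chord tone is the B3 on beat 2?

Upper neighbor tone.

The harmony at that moment is F# major triad (F#, A#, C#); B3 is not a chord tone.
It is approached by step up from A#3 and left by step down to A#3.
Step away and step back to the same note — a neighbor tone (upper neighbor).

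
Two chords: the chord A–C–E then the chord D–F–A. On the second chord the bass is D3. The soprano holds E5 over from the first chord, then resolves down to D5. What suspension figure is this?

At the second chord the bass is D3. The suspended E5 lies a ninth above the bass; after resolving down by step to D5, the interval above the bass becomes an octave.
Suspension figures are named by those two intervals: 9–8.

9–8 suspension.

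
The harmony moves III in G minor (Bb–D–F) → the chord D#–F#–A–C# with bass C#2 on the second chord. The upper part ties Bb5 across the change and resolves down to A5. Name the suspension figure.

7–6 suspension.

At the second chord the bass is C#2. The suspended Bb5 lies a seventh above the bass; after resolving down by step to A5, the interval above the bass becomes a sixth.
Suspension figures are named by those two intervals: 7–6.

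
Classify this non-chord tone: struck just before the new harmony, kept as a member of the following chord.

Approach: ahead of the chord change (typically by step), so it is dissonant against the current harmony. Departure: none — the same pitch is restated or held and is a chord tone of the new harmony.
Dissonant first, consonant once the harmony catches up: the note simply arrives early — an anticipation. (The reverse timing, consonant first and dissonant after the change, would be a suspension or retardation.)

Anticipation.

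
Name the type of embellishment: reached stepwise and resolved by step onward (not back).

Passing tone.

Approach: by step. Departure: by step, continuing in the same direction.
Stepwise on both sides with no change of direction means the note fills in the space between two different chord tones — a passing tone. (Had it turned back to its starting note it would be a neighbor tone instead.)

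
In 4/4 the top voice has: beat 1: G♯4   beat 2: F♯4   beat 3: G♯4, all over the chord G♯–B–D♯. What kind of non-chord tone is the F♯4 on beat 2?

The harmony at that moment is G♯ minor triad (G♯, B, D♯); F♯4 is not a chord tone.
It is approached by step down from G♯4 and left by step up to G♯4.
Step away and step back to the same note — a neighbor tone (lower neighbor).

Lower neighbor tone.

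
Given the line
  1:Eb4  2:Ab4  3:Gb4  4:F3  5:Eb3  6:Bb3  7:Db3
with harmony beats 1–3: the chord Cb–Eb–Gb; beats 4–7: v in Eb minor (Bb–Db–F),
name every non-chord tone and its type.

Ab4 (beat 2) — appoggiatura; Eb3 (beat 5) — escape tone.

The harmony at that moment is Cb major triad (Cb, Eb, Gb); Ab4 is not a chord tone.
It is approached by leap up from Eb4 and left by step down to Gb4.
Leap in, step out — an appoggiatura.
The harmony at that moment is Bb minor triad (Bb, Db, F); Eb3 is not a chord tone.
It is approached by step down from F3 and left by leap up to Bb3.
Step in, leap out — an escape tone.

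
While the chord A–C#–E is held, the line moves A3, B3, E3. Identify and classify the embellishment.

The harmony at that moment is A major triad (A, C#, E); B3 is not a chord tone.
It is approached by step up from A3 and left by leap down to E3.
Step in, leap out — an escape tone.

B3 is an escape tone.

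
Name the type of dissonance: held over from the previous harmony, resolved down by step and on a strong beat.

Approach: by preparation — the pitch is first a chord tone, then held (tied or repeated) while the harmony changes under it. Departure: down by step. Metric position: strong.
A prepared dissonance that resolves downward by step — a suspension. (The same figure resolving upward would be a retardation.)

Suspension.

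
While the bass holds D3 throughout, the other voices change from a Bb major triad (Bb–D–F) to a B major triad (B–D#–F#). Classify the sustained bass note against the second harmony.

The harmony at that moment is B major triad (B, D#, F#); D3 is not a chord tone.
It is held over (the same pitch as the preceding D3) and then sustained as the same pitch into the next harmony.
Sustained through a change of harmony — a pedal tone.

Pedal tone (pedal point).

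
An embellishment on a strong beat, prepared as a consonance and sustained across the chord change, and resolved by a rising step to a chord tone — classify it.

Approach: by preparation — the pitch is first a chord tone, then held (tied or repeated) while the harmony changes under it. Departure: up by step. Metric position: strong.
A prepared dissonance that resolves upward by step — a retardation. (The same figure resolving downward would be a suspension.)

Retardation.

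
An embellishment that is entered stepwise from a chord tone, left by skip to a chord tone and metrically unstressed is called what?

Approach: by step. Departure: by leap. Metric position: weak.
Step in, leap out, from a weak position — an escape tone (échappée). (It is the mirror image of the appoggiatura, which leaps in and steps out on a strong beat.)

Escape tone.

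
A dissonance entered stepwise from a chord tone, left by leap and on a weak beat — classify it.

Escape tone.

Approach: by step. Departure: by leap. Metric position: weak.
Step in, leap out, from a weak position — an escape tone (échappée). (It is the mirror image of the appoggiatura, which leaps in and steps out on a strong beat.)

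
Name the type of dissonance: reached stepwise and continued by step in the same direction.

Approach: by step. Departure: by step, continuing in the same direction.
Stepwise on both sides with no change of direction means the note fills in the space between two different chord tones — a passing tone. (Had it turned back to its starting note it would be a neighbor tone instead.)

Passing tone.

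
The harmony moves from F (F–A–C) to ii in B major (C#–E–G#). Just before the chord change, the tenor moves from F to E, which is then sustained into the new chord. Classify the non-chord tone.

E is an anticipation.

The harmony at that moment is F major triad (F, A, C); E is not a chord tone.
It is approached by step down from F and then sustained as the same pitch into the next harmony.
Arriving early and becoming a chord tone when the harmony changes — an anticipation.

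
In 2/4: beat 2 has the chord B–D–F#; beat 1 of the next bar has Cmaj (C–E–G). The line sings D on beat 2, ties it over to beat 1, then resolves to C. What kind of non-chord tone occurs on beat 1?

Suspension.

The harmony at that moment is C major triad (C, E, G); D is not a chord tone.
It is held over (the same pitch as the preceding D) and left by step down to C.
Held over from the previous chord and resolving down by step — a suspension.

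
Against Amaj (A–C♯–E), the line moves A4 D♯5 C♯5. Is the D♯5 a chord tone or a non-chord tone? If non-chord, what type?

Non-chord tone — an appoggiatura.

The harmony at that moment is A major triad (A, C♯, E); D♯5 is not a chord tone.
It is approached by leap up from A4 and left by step down to C♯5.
Leap in, step out — an appoggiatura.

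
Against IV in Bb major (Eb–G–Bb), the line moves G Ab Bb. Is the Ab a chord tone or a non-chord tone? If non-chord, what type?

The harmony at that moment is Eb major triad (Eb, G, Bb); Ab is not a chord tone.
It is approached by step up from G and left by step up to Bb.
Step in, step out in the same direction — a passing tone.

Non-chord tone — a passing tone.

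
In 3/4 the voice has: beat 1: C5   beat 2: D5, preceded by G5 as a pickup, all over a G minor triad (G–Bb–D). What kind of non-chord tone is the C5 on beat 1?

The harmony at that moment is G minor triad (G, Bb, D); C5 is not a chord tone.
It is approached by leap down from G5 and left by step up to D5.
Leap in, step out, metrically accented — an appoggiatura.

Appoggiatura.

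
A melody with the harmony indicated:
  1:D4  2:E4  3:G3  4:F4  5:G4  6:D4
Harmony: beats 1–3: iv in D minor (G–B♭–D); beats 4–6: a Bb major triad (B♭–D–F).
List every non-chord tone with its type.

The harmony at that moment is G minor triad (G, B♭, D); E4 is not a chord tone.
It is approached by step up from D4 and left by leap down to G3.
Step in, leap out — an escape tone.
The harmony at that moment is B♭ major triad (B♭, D, F); G4 is not a chord tone.
It is approached by step up from F4 and left by leap down to D4.
Step in, leap out — an escape tone.

E4 (beat 2) — escape tone; G4 (beat 5) — escape tone.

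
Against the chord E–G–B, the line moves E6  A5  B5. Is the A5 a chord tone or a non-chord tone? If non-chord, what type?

The harmony at that moment is E minor triad (E, G, B); A5 is not a chord tone.
It is approached by leap down from E6 and left by step up to B5.
Leap in, step out — an appoggiatura.

Non-chord tone — an appoggiatura.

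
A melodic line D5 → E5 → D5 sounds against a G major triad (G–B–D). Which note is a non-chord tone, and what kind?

The harmony at that moment is G major triad (G, B, D); E5 is not a chord tone.
It is approached by step up from D5 and left by step down to D5.
Step away and step back to the same note — a neighbor tone (upper neighbor).

E5 is a neighbor tone.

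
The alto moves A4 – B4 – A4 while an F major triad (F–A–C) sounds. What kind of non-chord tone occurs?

B4 is a neighbor tone.

The harmony at that moment is F major triad (F, A, C); B4 is not a chord tone.
It is approached by step up from A4 and left by step down to A4.
Step away and step back to the same note — a neighbor tone (upper neighbor).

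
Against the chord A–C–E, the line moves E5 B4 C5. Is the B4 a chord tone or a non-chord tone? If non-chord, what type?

The harmony at that moment is A minor triad (A, C, E); B4 is not a chord tone.
It is approached by leap down from E5 and left by step up to C5.
Leap in, step out — an appoggiatura.

Non-chord tone — an appoggiatura.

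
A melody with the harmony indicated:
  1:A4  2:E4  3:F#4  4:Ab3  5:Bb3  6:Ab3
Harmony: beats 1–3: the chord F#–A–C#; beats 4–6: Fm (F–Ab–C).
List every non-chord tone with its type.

The harmony at that moment is F# minor triad (F#, A, C#); E4 is not a chord tone.
It is approached by leap down from A4 and left by step up to F#4.
Leap in, step out — an appoggiatura.
The harmony at that moment is F minor triad (F, Ab, C); Bb3 is not a chord tone.
It is approached by step up from Ab3 and left by step down to Ab3.
Step away and step back to the same note — a neighbor tone (upper neighbor).

E4 (beat 2) — appoggiatura; Bb3 (beat 5) — neighbor tone.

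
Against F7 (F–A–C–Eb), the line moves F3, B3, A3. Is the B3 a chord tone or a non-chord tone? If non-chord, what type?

Non-chord tone — an appoggiatura.

The harmony at that moment is F dominant seventh chord (F, A, C, Eb); B3 is not a chord tone.
It is approached by leap up from F3 and left by step down to A3.
Leap in, step out — an appoggiatura.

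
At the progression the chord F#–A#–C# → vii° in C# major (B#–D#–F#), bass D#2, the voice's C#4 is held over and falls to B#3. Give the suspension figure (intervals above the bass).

At the second chord the bass is D#2. The suspended C#4 lies a seventh above the bass; after resolving down by step to B#3, the interval above the bass becomes a sixth.
Suspension figures are named by those two intervals: 7–6.

7–6 suspension.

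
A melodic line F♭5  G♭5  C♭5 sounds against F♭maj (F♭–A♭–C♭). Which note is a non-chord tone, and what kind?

The harmony at that moment is F♭ major triad (F♭, A♭, C♭); G♭5 is not a chord tone.
It is approached by step up from F♭5 and left by leap down to C♭5.
Step in, leap out — an escape tone.

G♭5 is an escape tone.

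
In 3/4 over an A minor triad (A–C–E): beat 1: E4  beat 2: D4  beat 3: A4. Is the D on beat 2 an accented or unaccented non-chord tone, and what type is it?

Unaccented escape tone.

The harmony at that moment is A minor triad (A, C, E); D4 is not a chord tone.
It is approached by step down from E4 and left by leap up to A4.
Step in, leap out — an escape tone.
It falls on a weak beat, so it is unaccented.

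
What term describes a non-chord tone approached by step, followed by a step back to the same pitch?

Approach: by step. Departure: by step in the opposite direction, back to the starting pitch.
Stepwise on both sides but reversing to return to the same chord tone — a neighbor tone. (Had it continued onward in the same direction it would be a passing tone instead.)

Neighbor tone.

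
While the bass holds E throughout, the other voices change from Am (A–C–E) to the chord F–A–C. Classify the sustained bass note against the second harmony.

The harmony at that moment is F major triad (F, A, C); E is not a chord tone.
It is held over (the same pitch as the preceding E) and then sustained as the same pitch into the next harmony.
Sustained through a change of harmony — a pedal tone.

Pedal tone (pedal point).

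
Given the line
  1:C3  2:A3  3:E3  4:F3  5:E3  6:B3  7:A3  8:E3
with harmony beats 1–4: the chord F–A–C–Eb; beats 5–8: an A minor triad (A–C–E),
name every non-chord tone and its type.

The harmony at that moment is F dominant seventh chord (F, A, C, Eb); E3 is not a chord tone.
It is approached by leap down from A3 and left by step up to F3.
Leap in, step out — an appoggiatura.
The harmony at that moment is A minor triad (A, C, E); B3 is not a chord tone.
It is approached by leap up from E3 and left by step down to A3.
Leap in, step out — an appoggiatura.

E3 (beat 3) — appoggiatura; B3 (beat 6) — appoggiatura.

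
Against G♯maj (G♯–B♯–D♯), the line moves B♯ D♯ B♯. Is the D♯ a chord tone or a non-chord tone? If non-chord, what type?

G# major triad contains G♯, B♯, D♯; D♯ is the fifth, so it is a chord tone.

Chord tone (the fifth of G# major triad).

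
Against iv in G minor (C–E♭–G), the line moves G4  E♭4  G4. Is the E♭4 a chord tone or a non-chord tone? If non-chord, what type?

Chord tone (the third of C minor triad).

C minor triad contains C, E♭, G; E♭ is the third, so it is a chord tone.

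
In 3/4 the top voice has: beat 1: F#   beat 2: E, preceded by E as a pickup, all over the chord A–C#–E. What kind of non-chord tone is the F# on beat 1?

Upper neighbor tone.

The harmony at that moment is A major triad (A, C#, E); F# is not a chord tone.
It is approached by step up from E and left by step down to E.
Step away and step back to the same note — a neighbor tone (upper neighbor).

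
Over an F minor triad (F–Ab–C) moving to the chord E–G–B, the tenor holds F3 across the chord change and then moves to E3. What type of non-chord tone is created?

The harmony at that moment is E minor triad (E, G, B); F3 is not a chord tone.
It is held over (the same pitch as the preceding F3) and left by step down to E3.
Held over from the previous chord and resolving down by step — a suspension.

F3 is a suspension.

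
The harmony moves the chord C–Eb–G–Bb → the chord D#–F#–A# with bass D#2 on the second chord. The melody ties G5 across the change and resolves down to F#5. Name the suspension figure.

At the second chord the bass is D#2. The suspended G5 lies a fourth above the bass; after resolving down by step to F#5, the interval above the bass becomes a third.
Suspension figures are named by those two intervals: 4–3.

4–3 suspension.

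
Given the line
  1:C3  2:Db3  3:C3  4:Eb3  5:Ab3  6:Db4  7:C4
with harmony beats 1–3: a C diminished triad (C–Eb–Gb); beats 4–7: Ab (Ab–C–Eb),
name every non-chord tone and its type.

The harmony at that moment is C diminished triad (C, Eb, Gb); Db3 is not a chord tone.
It is approached by step up from C3 and left by step down to C3.
Step away and step back to the same note — a neighbor tone (upper neighbor).
The harmony at that moment is Ab major triad (Ab, C, Eb); Db4 is not a chord tone.
It is approached by leap up from Ab3 and left by step down to C4.
Leap in, step out — an appoggiatura.

Db3 (beat 2) — neighbor tone; Db4 (beat 6) — appoggiatura.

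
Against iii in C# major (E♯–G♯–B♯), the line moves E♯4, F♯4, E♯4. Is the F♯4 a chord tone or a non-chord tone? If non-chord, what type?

The harmony at that moment is E♯ minor triad (E♯, G♯, B♯); F♯4 is not a chord tone.
It is approached by step up from E♯4 and left by step down to E♯4.
Step away and step back to the same note — a neighbor tone (upper neighbor).

Non-chord tone — a neighbor tone.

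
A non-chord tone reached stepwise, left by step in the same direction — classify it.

Approach: by step. Departure: by step, continuing in the same direction.
Stepwise on both sides with no change of direction means the note fills in the space between two different chord tones — a passing tone. (Had it turned back to its starting note it would be a neighbor tone instead.)

Passing tone.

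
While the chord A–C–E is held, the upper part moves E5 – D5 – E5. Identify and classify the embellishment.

The harmony at that moment is A minor triad (A, C, E); D5 is not a chord tone.
It is approached by step down from E5 and left by step up to E5.
Step away and step back to the same note — a neighbor tone (lower neighbor).

D5 is a neighbor tone.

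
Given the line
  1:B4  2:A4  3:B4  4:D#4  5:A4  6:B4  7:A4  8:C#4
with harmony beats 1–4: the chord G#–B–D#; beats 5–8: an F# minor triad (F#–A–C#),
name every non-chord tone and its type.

The harmony at that moment is G# minor triad (G#, B, D#); A4 is not a chord tone.
It is approached by step down from B4 and left by step up to B4.
Step away and step back to the same note — a neighbor tone (lower neighbor).
The harmony at that moment is F# minor triad (F#, A, C#); B4 is not a chord tone.
It is approached by step up from A4 and left by step down to A4.
Step away and step back to the same note — a neighbor tone (upper neighbor).

A4 (beat 2) — neighbor tone; B4 (beat 6) — neighbor tone.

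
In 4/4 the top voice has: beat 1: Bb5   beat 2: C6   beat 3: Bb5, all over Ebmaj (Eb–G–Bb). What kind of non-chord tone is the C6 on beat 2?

The harmony at that moment is Eb major triad (Eb, G, Bb); C6 is not a chord tone.
It is approached by step up from Bb5 and left by step down to Bb5.
Step away and step back to the same note — a neighbor tone (upper neighbor).

Upper neighbor tone.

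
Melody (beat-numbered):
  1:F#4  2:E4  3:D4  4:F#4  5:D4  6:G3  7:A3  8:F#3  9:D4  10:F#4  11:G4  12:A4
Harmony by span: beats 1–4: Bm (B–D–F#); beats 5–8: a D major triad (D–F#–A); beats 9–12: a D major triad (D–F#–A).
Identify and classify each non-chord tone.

E4 (beat 2) — passing tone; G3 (beat 6) — appoggiatura; G4 (beat 11) — passing tone.

The harmony at that moment is B minor triad (B, D, F#); E4 is not a chord tone.
It is approached by step down from F#4 and left by step down to D4.
Step in, step out in the same direction — a passing tone.
The harmony at that moment is D major triad (D, F#, A); G3 is not a chord tone.
It is approached by leap down from D4 and left by step up to A3.
Leap in, step out — an appoggiatura.
The harmony at that moment is D major triad (D, F#, A); G4 is not a chord tone.
It is approached by step up from F#4 and left by step up to A4.
Step in, step out in the same direction — a passing tone.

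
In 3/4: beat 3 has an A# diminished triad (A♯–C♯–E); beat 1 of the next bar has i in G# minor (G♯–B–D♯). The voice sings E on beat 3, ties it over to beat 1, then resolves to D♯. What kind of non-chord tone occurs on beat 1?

The harmony at that moment is G♯ minor triad (G♯, B, D♯); E is not a chord tone.
It is held over (the same pitch as the preceding E) and left by step down to D♯.
Held over from the previous chord and resolving down by step — a suspension.

Suspension.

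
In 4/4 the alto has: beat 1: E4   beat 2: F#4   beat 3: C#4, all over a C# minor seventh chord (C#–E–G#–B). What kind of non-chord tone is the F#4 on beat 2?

The harmony at that moment is C# minor seventh chord (C#, E, G#, B); F#4 is not a chord tone.
It is approached by step up from E4 and left by leap down to C#4.
Step in, leap out, on a weak beat — an escape tone.

Escape tone.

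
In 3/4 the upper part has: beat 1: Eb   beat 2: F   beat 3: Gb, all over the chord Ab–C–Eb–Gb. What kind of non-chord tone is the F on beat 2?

Passing tone.

The harmony at that moment is Ab dominant seventh chord (Ab, C, Eb, Gb); F is not a chord tone.
It is approached by step up from Eb and left by step up to Gb.
Step in, step out in the same direction — a passing tone.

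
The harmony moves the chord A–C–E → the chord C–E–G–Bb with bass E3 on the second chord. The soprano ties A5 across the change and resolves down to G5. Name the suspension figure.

At the second chord the bass is E3. The suspended A5 lies a fourth above the bass; after resolving down by step to G5, the interval above the bass becomes a third.
Suspension figures are named by those two intervals: 4–3.

4–3 suspension.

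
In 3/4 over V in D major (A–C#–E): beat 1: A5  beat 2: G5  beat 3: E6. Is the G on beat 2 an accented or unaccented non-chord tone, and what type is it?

Unaccented escape tone.

The harmony at that moment is A major triad (A, C#, E); G5 is not a chord tone.
It is approached by step down from A5 and left by leap up to E6.
Step in, leap out — an escape tone.
It falls on a weak beat, so it is unaccented.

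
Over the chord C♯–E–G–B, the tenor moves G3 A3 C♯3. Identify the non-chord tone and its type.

The harmony at that moment is C♯ half-diminished seventh chord (C♯, E, G, B); A3 is not a chord tone.
It is approached by step up from G3 and left by leap down to C♯3.
Step in, leap out — an escape tone.

A3 is an escape tone.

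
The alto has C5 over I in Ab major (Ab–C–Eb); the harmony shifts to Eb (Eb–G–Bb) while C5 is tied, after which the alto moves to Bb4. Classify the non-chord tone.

The harmony at that moment is Eb major triad (Eb, G, Bb); C5 is not a chord tone.
It is held over (the same pitch as the preceding C5) and left by step down to Bb4.
Held over from the previous chord and resolving down by step — a suspension.

C5 is a suspension.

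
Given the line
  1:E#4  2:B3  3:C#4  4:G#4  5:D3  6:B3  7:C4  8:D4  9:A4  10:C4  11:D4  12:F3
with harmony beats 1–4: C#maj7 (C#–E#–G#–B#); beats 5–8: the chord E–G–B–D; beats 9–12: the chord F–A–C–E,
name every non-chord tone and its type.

The harmony at that moment is C# major seventh chord (C#, E#, G#, B#); B3 is not a chord tone.
It is approached by leap down from E#4 and left by step up to C#4.
Leap in, step out — an appoggiatura.
The harmony at that moment is E minor seventh chord (E, G, B, D); C4 is not a chord tone.
It is approached by step up from B3 and left by step up to D4.
Step in, step out in the same direction — a passing tone.
The harmony at that moment is F major seventh chord (F, A, C, E); D4 is not a chord tone.
It is approached by step up from C4 and left by leap down to F3.
Step in, leap out — an escape tone.

B3 (beat 2) — appoggiatura; C4 (beat 7) — passing tone; D4 (beat 11) — escape tone.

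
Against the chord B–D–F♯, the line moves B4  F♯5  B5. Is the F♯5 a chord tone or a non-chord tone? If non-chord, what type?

B minor triad contains B, D, F♯; F♯ is the fifth, so it is a chord tone.

Chord tone (the fifth of B minor triad).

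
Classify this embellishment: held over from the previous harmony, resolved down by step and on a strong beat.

Approach: by preparation — the pitch is first a chord tone, then held (tied or repeated) while the harmony changes under it. Departure: down by step. Metric position: strong.
A prepared dissonance that resolves downward by step — a suspension. (The same figure resolving upward would be a retardation.)

Suspension.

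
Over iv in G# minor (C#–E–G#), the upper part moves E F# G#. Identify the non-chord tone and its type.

The harmony at that moment is C# minor triad (C#, E, G#); F# is not a chord tone.
It is approached by step up from E and left by step up to G#.
Step in, step out in the same direction — a passing tone.

F# is a passing tone.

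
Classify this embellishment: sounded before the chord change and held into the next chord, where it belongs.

Anticipation.

Approach: ahead of the chord change (typically by step), so it is dissonant against the current harmony. Departure: none — the same pitch is restated or held and is a chord tone of the new harmony.
Dissonant first, consonant once the harmony catches up: the note simply arrives early — an anticipation. (The reverse timing, consonant first and dissonant after the change, would be a suspension or retardation.)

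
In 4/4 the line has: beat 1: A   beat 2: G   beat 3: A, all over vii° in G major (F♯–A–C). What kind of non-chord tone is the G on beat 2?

Lower neighbor tone.

The harmony at that moment is F♯ diminished triad (F♯, A, C); G is not a chord tone.
It is approached by step down from A and left by step up to A.
Step away and step back to the same note — a neighbor tone (lower neighbor).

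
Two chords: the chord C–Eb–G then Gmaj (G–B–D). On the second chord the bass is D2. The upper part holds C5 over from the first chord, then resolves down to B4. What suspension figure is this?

7–6 suspension.

At the second chord the bass is D2. The suspended C5 lies a seventh above the bass; after resolving down by step to B4, the interval above the bass becomes a sixth.
Suspension figures are named by those two intervals: 7–6.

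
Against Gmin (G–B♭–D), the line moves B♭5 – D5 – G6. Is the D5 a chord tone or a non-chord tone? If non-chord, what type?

G minor triad contains G, B♭, D; D is the fifth, so it is a chord tone.

Chord tone (the fifth of G minor triad).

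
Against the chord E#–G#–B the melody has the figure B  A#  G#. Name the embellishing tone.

A# is a passing tone.

The harmony at that moment is E# diminished triad (E#, G#, B); A# is not a chord tone.
It is approached by step down from B and left by step down to G#.
Step in, step out in the same direction — a passing tone.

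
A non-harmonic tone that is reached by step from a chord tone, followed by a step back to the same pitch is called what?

Approach: by step. Departure: by step in the opposite direction, back to the starting pitch.
Stepwise on both sides but reversing to return to the same chord tone — a neighbor tone. (Had it continued onward in the same direction it would be a passing tone instead.)

Neighbor tone.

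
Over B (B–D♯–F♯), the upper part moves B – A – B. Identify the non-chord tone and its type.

A is a neighbor tone.

The harmony at that moment is B major triad (B, D♯, F♯); A is not a chord tone.
It is approached by step down from B and left by step up to B.
Step away and step back to the same note — a neighbor tone (lower neighbor).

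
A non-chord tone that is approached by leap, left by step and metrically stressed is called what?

Approach: by leap. Departure: by step. Metric position: strong.
Leap in, step out, in a metrically strong position — an appoggiatura. (It is the mirror image of the escape tone, which steps in and leaps out from a weak position.)

Appoggiatura.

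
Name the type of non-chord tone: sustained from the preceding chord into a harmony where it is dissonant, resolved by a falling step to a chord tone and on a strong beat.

Approach: by preparation — the pitch is first a chord tone, then held (tied or repeated) while the harmony changes under it. Departure: down by step. Metric position: strong.
A prepared dissonance that resolves downward by step — a suspension. (The same figure resolving upward would be a retardation.)

Suspension.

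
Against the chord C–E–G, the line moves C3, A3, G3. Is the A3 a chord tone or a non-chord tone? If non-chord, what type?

The harmony at that moment is C major triad (C, E, G); A3 is not a chord tone.
It is approached by leap up from C3 and left by step down to G3.
Leap in, step out — an appoggiatura.

Non-chord tone — an appoggiatura.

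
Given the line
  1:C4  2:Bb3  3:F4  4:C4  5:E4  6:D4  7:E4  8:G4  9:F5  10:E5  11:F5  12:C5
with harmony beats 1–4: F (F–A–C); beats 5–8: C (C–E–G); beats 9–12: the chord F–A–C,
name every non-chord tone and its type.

The harmony at that moment is F major triad (F, A, C); Bb3 is not a chord tone.
It is approached by step down from C4 and left by leap up to F4.
Step in, leap out — an escape tone.
The harmony at that moment is C major triad (C, E, G); D4 is not a chord tone.
It is approached by step down from E4 and left by step up to E4.
Step away and step back to the same note — a neighbor tone (lower neighbor).
The harmony at that moment is F major triad (F, A, C); E5 is not a chord tone.
It is approached by step down from F5 and left by step up to F5.
Step away and step back to the same note — a neighbor tone (lower neighbor).

Bb3 (beat 2) — escape tone; D4 (beat 6) — neighbor tone; E5 (beat 10) — neighbor tone.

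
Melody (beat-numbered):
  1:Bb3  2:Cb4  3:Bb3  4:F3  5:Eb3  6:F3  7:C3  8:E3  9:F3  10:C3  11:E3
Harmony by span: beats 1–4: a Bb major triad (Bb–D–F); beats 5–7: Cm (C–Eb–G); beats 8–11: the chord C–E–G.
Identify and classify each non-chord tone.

The harmony at that moment is Bb major triad (Bb, D, F); Cb4 is not a chord tone.
It is approached by step up from Bb3 and left by step down to Bb3.
Step away and step back to the same note — a neighbor tone (upper neighbor).
The harmony at that moment is C minor triad (C, Eb, G); F3 is not a chord tone.
It is approached by step up from Eb3 and left by leap down to C3.
Step in, leap out — an escape tone.
The harmony at that moment is C major triad (C, E, G); F3 is not a chord tone.
It is approached by step up from E3 and left by leap down to C3.
Step in, leap out — an escape tone.

Cb4 (beat 2) — neighbor tone; F3 (beat 6) — escape tone; F3 (beat 9) — escape tone.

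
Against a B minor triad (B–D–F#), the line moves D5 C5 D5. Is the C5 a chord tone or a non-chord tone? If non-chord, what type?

Non-chord tone — a neighbor tone.

The harmony at that moment is B minor triad (B, D, F#); C5 is not a chord tone.
It is approached by step down from D5 and left by step up to D5.
Step away and step back to the same note — a neighbor tone (lower neighbor).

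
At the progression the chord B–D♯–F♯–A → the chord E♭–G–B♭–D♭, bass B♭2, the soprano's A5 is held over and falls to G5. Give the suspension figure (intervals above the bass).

At the second chord the bass is B♭2. The suspended A5 lies a seventh above the bass; after resolving down by step to G5, the interval above the bass becomes a sixth.
Suspension figures are named by those two intervals: 7–6.

7–6 suspension.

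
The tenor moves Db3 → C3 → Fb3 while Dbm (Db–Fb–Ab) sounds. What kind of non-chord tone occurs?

C3 is an escape tone.

The harmony at that moment is Db minor triad (Db, Fb, Ab); C3 is not a chord tone.
It is approached by step down from Db3 and left by leap up to Fb3.
Step in, leap out — an escape tone.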